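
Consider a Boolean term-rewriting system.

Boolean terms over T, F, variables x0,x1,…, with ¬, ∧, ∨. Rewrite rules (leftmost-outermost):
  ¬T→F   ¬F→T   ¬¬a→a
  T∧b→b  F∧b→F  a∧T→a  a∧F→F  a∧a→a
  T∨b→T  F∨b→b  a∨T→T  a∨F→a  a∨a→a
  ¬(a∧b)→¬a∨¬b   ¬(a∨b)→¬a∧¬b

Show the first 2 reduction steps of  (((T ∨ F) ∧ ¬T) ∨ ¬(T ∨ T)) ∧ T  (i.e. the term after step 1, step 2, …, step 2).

  start: (((T ∨ F) ∧ ¬T) ∨ ¬(T ∨ T)) ∧ T
  →1  ((T ∨ F) ∧ ¬T) ∨ ¬(T ∨ T)
  →2  (T ∧ ¬T) ∨ ¬(T ∨ T)

Answer: after 2 steps: (T ∧ ¬T) ∨ ¬(T ∨ T)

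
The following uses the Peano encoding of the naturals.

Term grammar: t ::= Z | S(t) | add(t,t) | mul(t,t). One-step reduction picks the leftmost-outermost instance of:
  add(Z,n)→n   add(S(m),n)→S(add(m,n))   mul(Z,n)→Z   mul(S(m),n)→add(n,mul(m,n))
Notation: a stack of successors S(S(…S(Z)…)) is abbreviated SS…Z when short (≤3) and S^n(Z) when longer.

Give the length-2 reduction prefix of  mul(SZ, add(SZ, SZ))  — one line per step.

  start: mul(SZ, add(SZ, SZ))
  [1] add(add(SZ, SZ), mul(Z, add(SZ, SZ)))
  [2] add(S(add(Z, SZ)), mul(Z, add(SZ, SZ)))

Answer: after 2 steps: add(S(add(Z, SZ)), mul(Z, add(SZ, SZ)))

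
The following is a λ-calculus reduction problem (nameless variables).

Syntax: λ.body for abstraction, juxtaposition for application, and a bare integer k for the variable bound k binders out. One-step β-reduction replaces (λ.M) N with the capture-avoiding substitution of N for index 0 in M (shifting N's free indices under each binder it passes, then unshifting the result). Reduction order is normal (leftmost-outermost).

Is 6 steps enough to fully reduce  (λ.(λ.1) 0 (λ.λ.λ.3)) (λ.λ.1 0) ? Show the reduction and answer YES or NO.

Answer: YES — reaches normal form λ.λ.λ.λ.λ.1 0 in 4 ≤ 6 steps

Reduction:
  start: (λ.(λ.1) 0 (λ.λ.λ.3)) (λ.λ.1 0)
  step 1: (λ.λ.λ.1 0) (λ.λ.1 0) (λ.λ.λ.λ.λ.1 0)
  step 2: (λ.λ.1 0) (λ.λ.λ.λ.λ.1 0)
  step 3: λ.(λ.λ.λ.λ.λ.1 0) 0
  step 4: λ.λ.λ.λ.λ.1 0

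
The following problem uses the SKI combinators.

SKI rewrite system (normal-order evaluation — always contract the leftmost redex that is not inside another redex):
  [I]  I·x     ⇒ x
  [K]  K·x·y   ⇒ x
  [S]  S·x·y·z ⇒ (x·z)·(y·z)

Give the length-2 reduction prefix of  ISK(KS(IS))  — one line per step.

  start: ISK(KS(IS))
  step 1: SK(KS(IS))
  step 2: SKS

Answer: after 2 steps: SKS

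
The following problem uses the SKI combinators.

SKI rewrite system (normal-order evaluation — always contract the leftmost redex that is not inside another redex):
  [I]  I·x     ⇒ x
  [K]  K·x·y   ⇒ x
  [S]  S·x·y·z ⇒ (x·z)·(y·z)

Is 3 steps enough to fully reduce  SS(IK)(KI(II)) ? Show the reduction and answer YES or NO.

Answer: NO — after 3 steps the term is SI(K(KI(II))), not yet normal

Derivation:
  start: SS(IK)(KI(II))
  [1] S(KI(II))(IK(KI(II)))
  [2] SI(IK(KI(II)))
  [3] SI(K(KI(II)))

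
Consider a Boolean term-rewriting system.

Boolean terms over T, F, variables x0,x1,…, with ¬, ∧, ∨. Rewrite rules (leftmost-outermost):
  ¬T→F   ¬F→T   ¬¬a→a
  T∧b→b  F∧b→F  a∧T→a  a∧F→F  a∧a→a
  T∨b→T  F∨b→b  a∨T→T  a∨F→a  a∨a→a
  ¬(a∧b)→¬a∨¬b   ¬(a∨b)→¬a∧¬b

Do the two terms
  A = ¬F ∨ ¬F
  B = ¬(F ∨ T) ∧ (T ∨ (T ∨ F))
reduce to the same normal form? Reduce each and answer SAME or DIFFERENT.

Term A:
  start: ¬F ∨ ¬F
  [1] ¬F
  [2] T

Term B:
  start: ¬(F ∨ T) ∧ (T ∨ (T ∨ F))
  [1] (¬F ∧ ¬T) ∧ (T ∨ (T ∨ F))
  [2] (T ∧ ¬T) ∧ (T ∨ (T ∨ F))
  [3] ¬T ∧ (T ∨ (T ∨ F))
  [4] F ∧ (T ∨ (T ∨ F))
  [5] F

Answer: DIFFERENT — A ⇓ T, B ⇓ F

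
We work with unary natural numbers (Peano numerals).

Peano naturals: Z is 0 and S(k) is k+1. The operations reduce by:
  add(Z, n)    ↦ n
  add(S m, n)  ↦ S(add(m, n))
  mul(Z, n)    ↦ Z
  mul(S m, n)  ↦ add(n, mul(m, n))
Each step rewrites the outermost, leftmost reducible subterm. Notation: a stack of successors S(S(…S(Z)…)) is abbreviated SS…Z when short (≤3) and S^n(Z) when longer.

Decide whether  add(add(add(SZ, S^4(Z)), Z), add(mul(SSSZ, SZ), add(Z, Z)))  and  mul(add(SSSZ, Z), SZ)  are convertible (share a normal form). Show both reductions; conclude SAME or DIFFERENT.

Term A:
  start: add(add(add(SZ, S^4(Z)), Z), add(mul(SSSZ, SZ), add(Z, Z)))
  step 1: add(add(S(add(Z, S^4(Z))), Z), add(mul(SSSZ, SZ), add(Z, Z)))
  step 2: add(S(add(add(Z, S^4(Z)), Z)), add(mul(SSSZ, SZ), add(Z, Z)))
  step 3: S(add(add(add(Z, S^4(Z)), Z), add(mul(SSSZ, SZ), add(Z, Z))))
  step 4: S(add(add(S^4(Z), Z), add(mul(SSSZ, SZ), add(Z, Z))))
  step 5: S(add(S(add(SSSZ, Z)), add(mul(SSSZ, SZ), add(Z, Z))))
  step 6: S(S(add(add(SSSZ, Z), add(mul(SSSZ, SZ), add(Z, Z)))))
  step 7: S(S(add(S(add(SSZ, Z)), add(mul(SSSZ, SZ), add(Z, Z)))))
  step 8: S(S(S(add(add(SSZ, Z), add(mul(SSSZ, SZ), add(Z, Z))))))
  step 9: S(S(S(add(S(add(SZ, Z)), add(mul(SSSZ, SZ), add(Z, Z))))))
  step 10: S(S(S(S(add(add(SZ, Z), add(mul(SSSZ, SZ), add(Z, Z)))))))
  step 11: S(S(S(S(add(S(add(Z, Z)), add(mul(SSSZ, SZ), add(Z, Z)))))))
  step 12: S(S(S(S(S(add(add(Z, Z), add(mul(SSSZ, SZ), add(Z, Z))))))))
  step 13: S(S(S(S(S(add(Z, add(mul(SSSZ, SZ), add(Z, Z))))))))
  step 14: S(S(S(S(S(add(mul(SSSZ, SZ), add(Z, Z)))))))
  step 15: S(S(S(S(S(add(add(SZ, mul(SSZ, SZ)), add(Z, Z)))))))
  step 16: S(S(S(S(S(add(S(add(Z, mul(SSZ, SZ))), add(Z, Z)))))))
  step 17: S(S(S(S(S(S(add(add(Z, mul(SSZ, SZ)), add(Z, Z))))))))
  step 18: S(S(S(S(S(S(add(mul(SSZ, SZ), add(Z, Z))))))))
  step 19: S(S(S(S(S(S(add(add(SZ, mul(SZ, SZ)), add(Z, Z))))))))
  step 20: S(S(S(S(S(S(add(S(add(Z, mul(SZ, SZ))), add(Z, Z))))))))
  step 21: S(S(S(S(S(S(S(add(add(Z, mul(SZ, SZ)), add(Z, Z)))))))))
  step 22: S(S(S(S(S(S(S(add(mul(SZ, SZ), add(Z, Z)))))))))
  step 23: S(S(S(S(S(S(S(add(add(SZ, mul(Z, SZ)), add(Z, Z)))))))))
  step 24: S(S(S(S(S(S(S(add(S(add(Z, mul(Z, SZ))), add(Z, Z)))))))))
  step 25: S(S(S(S(S(S(S(S(add(add(Z, mul(Z, SZ)), add(Z, Z))))))))))
  step 26: S(S(S(S(S(S(S(S(add(mul(Z, SZ), add(Z, Z))))))))))
  step 27: S(S(S(S(S(S(S(S(add(Z, add(Z, Z))))))))))
  step 28: S(S(S(S(S(S(S(S(add(Z, Z)))))))))
  step 29: S^8(Z)

Term B:
  start: mul(add(SSSZ, Z), SZ)
  step 1: mul(S(add(SSZ, Z)), SZ)
  step 2: add(SZ, mul(add(SSZ, Z), SZ))
  step 3: S(add(Z, mul(add(SSZ, Z), SZ)))
  step 4: S(mul(add(SSZ, Z), SZ))
  step 5: S(mul(S(add(SZ, Z)), SZ))
  step 6: S(add(SZ, mul(add(SZ, Z), SZ)))
  step 7: S(S(add(Z, mul(add(SZ, Z), SZ))))
  step 8: S(S(mul(add(SZ, Z), SZ)))
  step 9: S(S(mul(S(add(Z, Z)), SZ)))
  step 10: S(S(add(SZ, mul(add(Z, Z), SZ))))
  step 11: S(S(S(add(Z, mul(add(Z, Z), SZ)))))
  step 12: S(S(S(mul(add(Z, Z), SZ))))
  step 13: S(S(S(mul(Z, SZ))))
  step 14: SSSZ

Answer: DIFFERENT — A ⇓ S^8(Z), B ⇓ SSSZ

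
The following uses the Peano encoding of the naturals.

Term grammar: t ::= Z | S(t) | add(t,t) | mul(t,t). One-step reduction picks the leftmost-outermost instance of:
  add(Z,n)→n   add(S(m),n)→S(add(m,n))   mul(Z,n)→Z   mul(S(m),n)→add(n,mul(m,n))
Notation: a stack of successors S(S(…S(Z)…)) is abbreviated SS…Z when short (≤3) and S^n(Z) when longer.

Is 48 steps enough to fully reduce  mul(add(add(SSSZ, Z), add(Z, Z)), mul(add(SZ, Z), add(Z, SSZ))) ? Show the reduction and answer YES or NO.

  start: mul(add(add(SSSZ, Z), add(Z, Z)), mul(add(SZ, Z), add(Z, SSZ)))
  [1] mul(add(S(add(SSZ, Z)), add(Z, Z)), mul(add(SZ, Z), add(Z, SSZ)))
  [2] mul(S(add(add(SSZ, Z), add(Z, Z))), mul(add(SZ, Z), add(Z, SSZ)))
  [3] add(mul(add(SZ, Z), add(Z, SSZ)), mul(add(add(SSZ, Z), add(Z, Z)), mul(add(SZ, Z), add(Z, SSZ))))
  [4] add(mul(S(add(Z, Z)), add(Z, SSZ)), mul(add(add(SSZ, Z), add(Z, Z)), mul(add(SZ, Z), add(Z, SSZ))))
  [5] add(add(add(Z, SSZ), mul(add(Z, Z), add(Z, SSZ))), mul(add(add(SSZ, Z), add(Z, Z)), mul(add(SZ, Z), add(Z, SSZ))))
  [6] add(add(SSZ, mul(add(Z, Z), add(Z, SSZ))), mul(add(add(SSZ, Z), add(Z, Z)), mul(add(SZ, Z), add(Z, SSZ))))
  [7] add(S(add(SZ, mul(add(Z, Z), add(Z, SSZ)))), mul(add(add(SSZ, Z), add(Z, Z)), mul(add(SZ, Z), add(Z, SSZ))))
  [8] S(add(add(SZ, mul(add(Z, Z), add(Z, SSZ))), mul(add(add(SSZ, Z), add(Z, Z)), mul(add(SZ, Z), add(Z, SSZ)))))
  [9] S(add(S(add(Z, mul(add(Z, Z), add(Z, SSZ)))), mul(add(add(SSZ, Z), add(Z, Z)), mul(add(SZ, Z), add(Z, SSZ)))))
  [10] S(S(add(add(Z, mul(add(Z, Z), add(Z, SSZ))), mul(add(add(SSZ, Z), add(Z, Z)), mul(add(SZ, Z), add(Z, SSZ))))))
  [11] S(S(add(mul(add(Z, Z), add(Z, SSZ)), mul(add(add(SSZ, Z), add(Z, Z)), mul(add(SZ, Z), add(Z, SSZ))))))
  [12] S(S(add(mul(Z, add(Z, SSZ)), mul(add(add(SSZ, Z), add(Z, Z)), mul(add(SZ, Z), add(Z, SSZ))))))
  [13] S(S(add(Z, mul(add(add(SSZ, Z), add(Z, Z)), mul(add(SZ, Z), add(Z, SSZ))))))
  [14] S(S(mul(add(add(SSZ, Z), add(Z, Z)), mul(add(SZ, Z), add(Z, SSZ)))))
  [15] S(S(mul(add(S(add(SZ, Z)), add(Z, Z)), mul(add(SZ, Z), add(Z, SSZ)))))
  [16] S(S(mul(S(add(add(SZ, Z), add(Z, Z))), mul(add(SZ, Z), add(Z, SSZ)))))
  [17] S(S(add(mul(add(SZ, Z), add(Z, SSZ)), mul(add(add(SZ, Z), add(Z, Z)), mul(add(SZ, Z), add(Z, SSZ))))))
  [18] S(S(add(mul(S(add(Z, Z)), add(Z, SSZ)), mul(add(add(SZ, Z), add(Z, Z)), mul(add(SZ, Z), add(Z, SSZ))))))
  [19] S(S(add(add(add(Z, SSZ), mul(add(Z, Z), add(Z, SSZ))), mul(add(add(SZ, Z), add(Z, Z)), mul(add(SZ, Z), add(Z, SSZ))))))
  [20] S(S(add(add(SSZ, mul(add(Z, Z), add(Z, SSZ))), mul(add(add(SZ, Z), add(Z, Z)), mul(add(SZ, Z), add(Z, SSZ))))))
  [21] S(S(add(S(add(SZ, mul(add(Z, Z), add(Z, SSZ)))), mul(add(add(SZ, Z), add(Z, Z)), mul(add(SZ, Z), add(Z, SSZ))))))
  [22] S(S(S(add(add(SZ, mul(add(Z, Z), add(Z, SSZ))), mul(add(add(SZ, Z), add(Z, Z)), mul(add(SZ, Z), add(Z, SSZ)))))))
  [23] S(S(S(add(S(add(Z, mul(add(Z, Z), add(Z, SSZ)))), mul(add(add(SZ, Z), add(Z, Z)), mul(add(SZ, Z), add(Z, SSZ)))))))
  [24] S(S(S(S(add(add(Z, mul(add(Z, Z), add(Z, SSZ))), mul(add(add(SZ, Z), add(Z, Z)), mul(add(SZ, Z), add(Z, SSZ))))))))
  [25] S(S(S(S(add(mul(add(Z, Z), add(Z, SSZ)), mul(add(add(SZ, Z), add(Z, Z)), mul(add(SZ, Z), add(Z, SSZ))))))))
  [26] S(S(S(S(add(mul(Z, add(Z, SSZ)), mul(add(add(SZ, Z), add(Z, Z)), mul(add(SZ, Z), add(Z, SSZ))))))))
  [27] S(S(S(S(add(Z, mul(add(add(SZ, Z), add(Z, Z)), mul(add(SZ, Z), add(Z, SSZ))))))))
  [28] S(S(S(S(mul(add(add(SZ, Z), add(Z, Z)), mul(add(SZ, Z), add(Z, SSZ)))))))
  [29] S(S(S(S(mul(add(S(add(Z, Z)), add(Z, Z)), mul(add(SZ, Z), add(Z, SSZ)))))))
  [30] S(S(S(S(mul(S(add(add(Z, Z), add(Z, Z))), mul(add(SZ, Z), add(Z, SSZ)))))))
  [31] S(S(S(S(add(mul(add(SZ, Z), add(Z, SSZ)), mul(add(add(Z, Z), add(Z, Z)), mul(add(SZ, Z), add(Z, SSZ))))))))
  [32] S(S(S(S(add(mul(S(add(Z, Z)), add(Z, SSZ)), mul(add(add(Z, Z), add(Z, Z)), mul(add(SZ, Z), add(Z, SSZ))))))))
  [33] S(S(S(S(add(add(add(Z, SSZ), mul(add(Z, Z), add(Z, SSZ))), mul(add(add(Z, Z), add(Z, Z)), mul(add(SZ, Z), add(Z, SSZ))))))))
  [34] S(S(S(S(add(add(SSZ, mul(add(Z, Z), add(Z, SSZ))), mul(add(add(Z, Z), add(Z, Z)), mul(add(SZ, Z), add(Z, SSZ))))))))
  [35] S(S(S(S(add(S(add(SZ, mul(add(Z, Z), add(Z, SSZ)))), mul(add(add(Z, Z), add(Z, Z)), mul(add(SZ, Z), add(Z, SSZ))))))))
  [36] S(S(S(S(S(add(add(SZ, mul(add(Z, Z), add(Z, SSZ))), mul(add(add(Z, Z), add(Z, Z)), mul(add(SZ, Z), add(Z, SSZ)))))))))
  [37] S(S(S(S(S(add(S(add(Z, mul(add(Z, Z), add(Z, SSZ)))), mul(add(add(Z, Z), add(Z, Z)), mul(add(SZ, Z), add(Z, SSZ)))))))))
  [38] S(S(S(S(S(S(add(add(Z, mul(add(Z, Z), add(Z, SSZ))), mul(add(add(Z, Z), add(Z, Z)), mul(add(SZ, Z), add(Z, SSZ))))))))))
  [39] S(S(S(S(S(S(add(mul(add(Z, Z), add(Z, SSZ)), mul(add(add(Z, Z), add(Z, Z)), mul(add(SZ, Z), add(Z, SSZ))))))))))
  [40] S(S(S(S(S(S(add(mul(Z, add(Z, SSZ)), mul(add(add(Z, Z), add(Z, Z)), mul(add(SZ, Z), add(Z, SSZ))))))))))
  [41] S(S(S(S(S(S(add(Z, mul(add(add(Z, Z), add(Z, Z)), mul(add(SZ, Z), add(Z, SSZ))))))))))
  [42] S(S(S(S(S(S(mul(add(add(Z, Z), add(Z, Z)), mul(add(SZ, Z), add(Z, SSZ)))))))))
  [43] S(S(S(S(S(S(mul(add(Z, add(Z, Z)), mul(add(SZ, Z), add(Z, SSZ)))))))))
  [44] S(S(S(S(S(S(mul(add(Z, Z), mul(add(SZ, Z), add(Z, SSZ)))))))))
  [45] S(S(S(S(S(S(mul(Z, mul(add(SZ, Z), add(Z, SSZ)))))))))
  [46] S^6(Z)

Answer: YES — reaches normal form S^6(Z) in 46 ≤ 48 steps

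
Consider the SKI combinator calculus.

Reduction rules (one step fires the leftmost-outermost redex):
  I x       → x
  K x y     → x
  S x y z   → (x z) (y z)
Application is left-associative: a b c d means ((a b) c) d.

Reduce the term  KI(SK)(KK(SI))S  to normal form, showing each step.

Answer: normal form = KS  (in 3 steps)

Reduction:
  start: KI(SK)(KK(SI))S
  →1  I(KK(SI))S
  →2  KK(SI)S
  →3  KS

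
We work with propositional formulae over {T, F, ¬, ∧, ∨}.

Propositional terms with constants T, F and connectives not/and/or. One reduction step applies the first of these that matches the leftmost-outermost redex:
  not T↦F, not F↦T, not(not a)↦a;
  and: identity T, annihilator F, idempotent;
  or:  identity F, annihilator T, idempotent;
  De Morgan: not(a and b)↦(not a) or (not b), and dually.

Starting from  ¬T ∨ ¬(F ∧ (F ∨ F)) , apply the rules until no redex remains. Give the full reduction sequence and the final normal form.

  start: ¬T ∨ ¬(F ∧ (F ∨ F))
  [1] F ∨ ¬(F ∧ (F ∨ F))
  [2] ¬(F ∧ (F ∨ F))
  [3] ¬F ∨ ¬(F ∨ F)
  [4] T ∨ ¬(F ∨ F)
  [5] T

Answer: normal form = T  (in 5 steps)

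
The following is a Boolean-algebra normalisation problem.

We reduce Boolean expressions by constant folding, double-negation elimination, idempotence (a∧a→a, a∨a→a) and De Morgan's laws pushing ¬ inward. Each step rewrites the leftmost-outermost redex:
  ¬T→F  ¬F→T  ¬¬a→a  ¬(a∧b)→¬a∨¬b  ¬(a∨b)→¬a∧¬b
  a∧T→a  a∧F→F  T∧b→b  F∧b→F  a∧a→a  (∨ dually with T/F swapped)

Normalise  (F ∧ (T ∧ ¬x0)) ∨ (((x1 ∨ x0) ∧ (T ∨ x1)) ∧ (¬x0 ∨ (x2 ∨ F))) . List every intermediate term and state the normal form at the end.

  start: (F ∧ (T ∧ ¬x0)) ∨ (((x1 ∨ x0) ∧ (T ∨ x1)) ∧ (¬x0 ∨ (x2 ∨ F)))
  [1] F ∨ (((x1 ∨ x0) ∧ (T ∨ x1)) ∧ (¬x0 ∨ (x2 ∨ F)))
  [2] ((x1 ∨ x0) ∧ (T ∨ x1)) ∧ (¬x0 ∨ (x2 ∨ F))
  [3] ((x1 ∨ x0) ∧ T) ∧ (¬x0 ∨ (x2 ∨ F))
  [4] (x1 ∨ x0) ∧ (¬x0 ∨ (x2 ∨ F))
  [5] (x1 ∨ x0) ∧ (¬x0 ∨ x2)

Answer: normal form = (x1 ∨ x0) ∧ (¬x0 ∨ x2)  (in 5 steps)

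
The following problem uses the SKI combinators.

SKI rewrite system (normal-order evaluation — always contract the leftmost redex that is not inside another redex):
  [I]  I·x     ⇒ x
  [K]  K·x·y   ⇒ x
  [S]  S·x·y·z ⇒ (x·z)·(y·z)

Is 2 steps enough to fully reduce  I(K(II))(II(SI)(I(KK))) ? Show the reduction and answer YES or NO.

Answer: NO — after 2 steps the term is II, not yet normal

Reduction:
  start: I(K(II))(II(SI)(I(KK)))
  →1  K(II)(II(SI)(I(KK)))
  →2  II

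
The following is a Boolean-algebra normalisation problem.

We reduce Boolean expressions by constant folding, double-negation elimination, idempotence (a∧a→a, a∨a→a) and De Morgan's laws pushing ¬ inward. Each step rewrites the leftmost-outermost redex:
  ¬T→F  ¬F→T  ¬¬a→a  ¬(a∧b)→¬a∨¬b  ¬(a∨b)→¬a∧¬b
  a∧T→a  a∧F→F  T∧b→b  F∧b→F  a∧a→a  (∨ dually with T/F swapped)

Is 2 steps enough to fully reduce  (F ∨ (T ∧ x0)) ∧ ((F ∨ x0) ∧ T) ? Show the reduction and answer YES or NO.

  start: (F ∨ (T ∧ x0)) ∧ ((F ∨ x0) ∧ T)
  →1  (T ∧ x0) ∧ ((F ∨ x0) ∧ T)
  →2  x0 ∧ ((F ∨ x0) ∧ T)

Answer: NO — after 2 steps the term is x0 ∧ ((F ∨ x0) ∧ T), not yet normal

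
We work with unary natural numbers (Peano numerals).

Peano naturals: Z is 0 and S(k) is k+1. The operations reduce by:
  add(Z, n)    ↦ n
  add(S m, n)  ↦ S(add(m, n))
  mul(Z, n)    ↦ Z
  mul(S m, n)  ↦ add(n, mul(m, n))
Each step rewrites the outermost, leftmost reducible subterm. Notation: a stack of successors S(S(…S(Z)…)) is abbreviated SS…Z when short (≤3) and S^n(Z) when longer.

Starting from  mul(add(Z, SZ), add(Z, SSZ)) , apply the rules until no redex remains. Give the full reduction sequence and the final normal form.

  start: mul(add(Z, SZ), add(Z, SSZ))
  step 1: mul(SZ, add(Z, SSZ))
  step 2: add(add(Z, SSZ), mul(Z, add(Z, SSZ)))
  step 3: add(SSZ, mul(Z, add(Z, SSZ)))
  step 4: S(add(SZ, mul(Z, add(Z, SSZ))))
  step 5: S(S(add(Z, mul(Z, add(Z, SSZ)))))
  step 6: S(S(mul(Z, add(Z, SSZ))))
  step 7: SSZ

Answer: normal form = SSZ  (in 7 steps)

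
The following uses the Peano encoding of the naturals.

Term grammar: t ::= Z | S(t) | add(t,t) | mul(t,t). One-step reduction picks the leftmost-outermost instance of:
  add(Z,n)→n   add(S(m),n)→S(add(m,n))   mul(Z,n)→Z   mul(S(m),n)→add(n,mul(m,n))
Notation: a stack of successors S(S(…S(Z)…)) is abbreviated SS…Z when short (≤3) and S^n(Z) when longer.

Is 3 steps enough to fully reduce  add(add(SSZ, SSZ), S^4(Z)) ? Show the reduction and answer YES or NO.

Answer: NO — after 3 steps the term is S(add(S(add(Z, SSZ)), S^4(Z))), not yet normal

Derivation:
  start: add(add(SSZ, SSZ), S^4(Z))
  [1] add(S(add(SZ, SSZ)), S^4(Z))
  [2] S(add(add(SZ, SSZ), S^4(Z)))
  [3] S(add(S(add(Z, SSZ)), S^4(Z)))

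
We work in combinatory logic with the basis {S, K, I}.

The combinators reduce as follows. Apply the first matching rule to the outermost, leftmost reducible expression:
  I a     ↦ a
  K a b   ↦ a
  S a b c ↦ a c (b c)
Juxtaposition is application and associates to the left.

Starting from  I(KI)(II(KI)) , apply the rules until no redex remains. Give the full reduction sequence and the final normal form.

Answer: normal form = I  (in 2 steps)

Working:
  start: I(KI)(II(KI))
  [1] KI(II(KI))
  [2] I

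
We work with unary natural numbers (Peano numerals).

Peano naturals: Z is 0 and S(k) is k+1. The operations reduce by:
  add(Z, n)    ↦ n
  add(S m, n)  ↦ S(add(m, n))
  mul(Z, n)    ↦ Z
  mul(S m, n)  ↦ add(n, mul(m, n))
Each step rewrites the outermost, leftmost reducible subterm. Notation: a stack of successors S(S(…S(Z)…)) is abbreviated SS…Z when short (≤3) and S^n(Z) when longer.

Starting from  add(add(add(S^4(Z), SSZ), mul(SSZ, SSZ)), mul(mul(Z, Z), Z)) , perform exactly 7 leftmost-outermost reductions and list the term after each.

Answer: after 7 steps: S(S(add(add(S(add(SZ, SSZ)), mul(SSZ, SSZ)), mul(mul(Z, Z), Z))))

Derivation:
  start: add(add(add(S^4(Z), SSZ), mul(SSZ, SSZ)), mul(mul(Z, Z), Z))
  [1] add(add(S(add(SSSZ, SSZ)), mul(SSZ, SSZ)), mul(mul(Z, Z), Z))
  [2] add(S(add(add(SSSZ, SSZ), mul(SSZ, SSZ))), mul(mul(Z, Z), Z))
  [3] S(add(add(add(SSSZ, SSZ), mul(SSZ, SSZ)), mul(mul(Z, Z), Z)))
  [4] S(add(add(S(add(SSZ, SSZ)), mul(SSZ, SSZ)), mul(mul(Z, Z), Z)))
  [5] S(add(S(add(add(SSZ, SSZ), mul(SSZ, SSZ))), mul(mul(Z, Z), Z)))
  [6] S(S(add(add(add(SSZ, SSZ), mul(SSZ, SSZ)), mul(mul(Z, Z), Z))))
  [7] S(S(add(add(S(add(SZ, SSZ)), mul(SSZ, SSZ)), mul(mul(Z, Z), Z))))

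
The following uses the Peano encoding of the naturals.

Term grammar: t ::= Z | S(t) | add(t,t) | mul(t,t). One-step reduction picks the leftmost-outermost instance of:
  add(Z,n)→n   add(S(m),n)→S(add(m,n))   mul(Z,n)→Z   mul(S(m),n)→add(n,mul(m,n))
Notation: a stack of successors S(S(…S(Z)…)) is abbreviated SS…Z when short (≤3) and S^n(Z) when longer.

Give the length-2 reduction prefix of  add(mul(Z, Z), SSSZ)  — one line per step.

  start: add(mul(Z, Z), SSSZ)
  [1] add(Z, SSSZ)
  [2] SSSZ

Answer: after 2 steps: SSSZ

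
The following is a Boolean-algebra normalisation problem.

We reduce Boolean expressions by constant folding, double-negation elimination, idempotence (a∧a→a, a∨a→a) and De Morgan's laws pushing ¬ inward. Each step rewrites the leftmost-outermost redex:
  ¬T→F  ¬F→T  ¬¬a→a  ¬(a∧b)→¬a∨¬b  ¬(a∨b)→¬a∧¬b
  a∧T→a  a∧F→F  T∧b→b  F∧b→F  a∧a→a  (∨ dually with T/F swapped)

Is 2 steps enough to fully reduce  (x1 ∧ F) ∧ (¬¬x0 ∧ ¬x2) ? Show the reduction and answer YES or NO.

Answer: YES — reaches normal form F in 2 ≤ 2 steps

Derivation:
  start: (x1 ∧ F) ∧ (¬¬x0 ∧ ¬x2)
  step 1: F ∧ (¬¬x0 ∧ ¬x2)
  step 2: F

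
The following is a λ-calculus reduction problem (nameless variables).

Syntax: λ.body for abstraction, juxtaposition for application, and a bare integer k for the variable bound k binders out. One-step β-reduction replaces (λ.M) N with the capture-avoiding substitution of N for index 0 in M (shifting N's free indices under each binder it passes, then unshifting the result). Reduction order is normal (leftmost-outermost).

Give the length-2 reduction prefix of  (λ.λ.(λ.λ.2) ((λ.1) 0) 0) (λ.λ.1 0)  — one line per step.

  start: (λ.λ.(λ.λ.2) ((λ.1) 0) 0) (λ.λ.1 0)
  [1] λ.(λ.λ.2) ((λ.1) 0) 0
  [2] λ.(λ.1) 0

Answer: after 2 steps: λ.(λ.1) 0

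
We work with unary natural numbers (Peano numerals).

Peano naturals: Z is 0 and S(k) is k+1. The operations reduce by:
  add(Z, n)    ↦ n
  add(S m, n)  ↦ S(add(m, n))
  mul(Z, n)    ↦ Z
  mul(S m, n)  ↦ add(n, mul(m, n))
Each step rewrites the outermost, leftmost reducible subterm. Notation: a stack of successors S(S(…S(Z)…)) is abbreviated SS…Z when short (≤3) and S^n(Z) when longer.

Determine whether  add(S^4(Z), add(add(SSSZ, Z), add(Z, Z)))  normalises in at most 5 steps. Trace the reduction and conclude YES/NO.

Answer: NO — after 5 steps the term is S(S(S(S(add(add(SSSZ, Z), add(Z, Z)))))), not yet normal

Derivation:
  start: add(S^4(Z), add(add(SSSZ, Z), add(Z, Z)))
  →1  S(add(SSSZ, add(add(SSSZ, Z), add(Z, Z))))
  →2  S(S(add(SSZ, add(add(SSSZ, Z), add(Z, Z)))))
  →3  S(S(S(add(SZ, add(add(SSSZ, Z), add(Z, Z))))))
  →4  S(S(S(S(add(Z, add(add(SSSZ, Z), add(Z, Z)))))))
  →5  S(S(S(S(add(add(SSSZ, Z), add(Z, Z))))))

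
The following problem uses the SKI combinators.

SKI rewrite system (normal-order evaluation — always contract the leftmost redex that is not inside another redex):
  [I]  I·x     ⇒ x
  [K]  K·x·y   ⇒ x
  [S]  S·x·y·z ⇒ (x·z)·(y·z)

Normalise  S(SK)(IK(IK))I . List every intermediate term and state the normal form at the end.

  start: S(SK)(IK(IK))I
  [1] SKI(IK(IK)I)
  [2] K(IK(IK)I)(I(IK(IK)I))
  [3] IK(IK)I
  [4] K(IK)I
  [5] IK
  [6] K

Answer: normal form = K  (in 6 steps)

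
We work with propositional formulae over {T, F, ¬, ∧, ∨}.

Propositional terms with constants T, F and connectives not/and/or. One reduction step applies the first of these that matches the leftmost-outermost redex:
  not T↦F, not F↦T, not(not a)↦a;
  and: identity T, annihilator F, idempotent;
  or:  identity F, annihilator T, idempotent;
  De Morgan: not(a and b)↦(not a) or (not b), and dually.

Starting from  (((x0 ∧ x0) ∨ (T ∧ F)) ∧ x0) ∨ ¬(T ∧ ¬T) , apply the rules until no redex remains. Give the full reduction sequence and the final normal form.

Answer: normal form = T  (in 9 steps)

Working:
  start: (((x0 ∧ x0) ∨ (T ∧ F)) ∧ x0) ∨ ¬(T ∧ ¬T)
  [1] ((x0 ∨ (T ∧ F)) ∧ x0) ∨ ¬(T ∧ ¬T)
  [2] ((x0 ∨ F) ∧ x0) ∨ ¬(T ∧ ¬T)
  [3] (x0 ∧ x0) ∨ ¬(T ∧ ¬T)
  [4] x0 ∨ ¬(T ∧ ¬T)
  [5] x0 ∨ (¬T ∨ ¬¬T)
  [6] x0 ∨ (F ∨ ¬¬T)
  [7] x0 ∨ ¬¬T
  [8] x0 ∨ T
  [9] T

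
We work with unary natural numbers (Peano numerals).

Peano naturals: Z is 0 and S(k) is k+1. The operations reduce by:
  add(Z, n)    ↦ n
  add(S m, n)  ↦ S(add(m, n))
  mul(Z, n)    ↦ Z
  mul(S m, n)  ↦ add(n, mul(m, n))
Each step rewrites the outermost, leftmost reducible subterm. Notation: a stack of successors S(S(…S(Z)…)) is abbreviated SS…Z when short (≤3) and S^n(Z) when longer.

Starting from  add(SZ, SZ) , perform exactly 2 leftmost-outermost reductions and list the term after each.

Answer: after 2 steps: SSZ

Derivation:
  start: add(SZ, SZ)
  step 1: S(add(Z, SZ))
  step 2: SSZ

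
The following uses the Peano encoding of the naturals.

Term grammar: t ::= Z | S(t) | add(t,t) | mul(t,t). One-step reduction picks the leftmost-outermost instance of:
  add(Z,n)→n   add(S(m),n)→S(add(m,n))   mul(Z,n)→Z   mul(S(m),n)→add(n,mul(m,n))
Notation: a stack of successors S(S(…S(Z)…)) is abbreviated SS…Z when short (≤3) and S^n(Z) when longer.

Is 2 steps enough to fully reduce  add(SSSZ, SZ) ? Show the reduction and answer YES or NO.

Answer: NO — after 2 steps the term is S(S(add(SZ, SZ))), not yet normal

Reduction:
  start: add(SSSZ, SZ)
  [1] S(add(SSZ, SZ))
  [2] S(S(add(SZ, SZ)))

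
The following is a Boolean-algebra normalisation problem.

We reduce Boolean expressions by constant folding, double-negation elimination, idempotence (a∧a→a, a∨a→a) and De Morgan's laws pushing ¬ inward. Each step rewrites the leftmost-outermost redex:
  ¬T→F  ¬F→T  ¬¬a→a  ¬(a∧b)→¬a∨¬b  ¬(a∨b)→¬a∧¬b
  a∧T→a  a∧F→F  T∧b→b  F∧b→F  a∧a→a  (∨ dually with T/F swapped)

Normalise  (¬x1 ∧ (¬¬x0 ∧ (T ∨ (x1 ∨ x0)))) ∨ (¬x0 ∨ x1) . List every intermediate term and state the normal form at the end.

  start: (¬x1 ∧ (¬¬x0 ∧ (T ∨ (x1 ∨ x0)))) ∨ (¬x0 ∨ x1)
  →1  (¬x1 ∧ (x0 ∧ (T ∨ (x1 ∨ x0)))) ∨ (¬x0 ∨ x1)
  →2  (¬x1 ∧ (x0 ∧ T)) ∨ (¬x0 ∨ x1)
  →3  (¬x1 ∧ x0) ∨ (¬x0 ∨ x1)

Answer: normal form = (¬x1 ∧ x0) ∨ (¬x0 ∨ x1)  (in 3 steps)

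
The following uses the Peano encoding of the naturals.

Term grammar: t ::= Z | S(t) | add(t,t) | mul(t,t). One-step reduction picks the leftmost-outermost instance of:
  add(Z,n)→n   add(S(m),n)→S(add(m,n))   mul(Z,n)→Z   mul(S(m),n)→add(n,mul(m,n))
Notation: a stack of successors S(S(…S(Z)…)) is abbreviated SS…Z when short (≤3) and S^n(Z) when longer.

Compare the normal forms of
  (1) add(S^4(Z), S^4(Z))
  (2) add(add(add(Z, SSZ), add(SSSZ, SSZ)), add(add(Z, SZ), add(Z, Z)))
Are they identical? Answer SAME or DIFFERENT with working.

Answer: SAME — A ⇓ S^8(Z), B ⇓ S^8(Z)

Working:
Term A:
  start: add(S^4(Z), S^4(Z))
  [1] S(add(SSSZ, S^4(Z)))
  [2] S(S(add(SSZ, S^4(Z))))
  [3] S(S(S(add(SZ, S^4(Z)))))
  [4] S(S(S(S(add(Z, S^4(Z))))))
  [5] S^8(Z)

Term B:
  start: add(add(add(Z, SSZ), add(SSSZ, SSZ)), add(add(Z, SZ), add(Z, Z)))
  [1] add(add(SSZ, add(SSSZ, SSZ)), add(add(Z, SZ), add(Z, Z)))
  [2] add(S(add(SZ, add(SSSZ, SSZ))), add(add(Z, SZ), add(Z, Z)))
  [3] S(add(add(SZ, add(SSSZ, SSZ)), add(add(Z, SZ), add(Z, Z))))
  [4] S(add(S(add(Z, add(SSSZ, SSZ))), add(add(Z, SZ), add(Z, Z))))
  [5] S(S(add(add(Z, add(SSSZ, SSZ)), add(add(Z, SZ), add(Z, Z)))))
  [6] S(S(add(add(SSSZ, SSZ), add(add(Z, SZ), add(Z, Z)))))
  [7] S(S(add(S(add(SSZ, SSZ)), add(add(Z, SZ), add(Z, Z)))))
  [8] S(S(S(add(add(SSZ, SSZ), add(add(Z, SZ), add(Z, Z))))))
  [9] S(S(S(add(S(add(SZ, SSZ)), add(add(Z, SZ), add(Z, Z))))))
  [10] S(S(S(S(add(add(SZ, SSZ), add(add(Z, SZ), add(Z, Z)))))))
  [11] S(S(S(S(add(S(add(Z, SSZ)), add(add(Z, SZ), add(Z, Z)))))))
  [12] S(S(S(S(S(add(add(Z, SSZ), add(add(Z, SZ), add(Z, Z))))))))
  [13] S(S(S(S(S(add(SSZ, add(add(Z, SZ), add(Z, Z))))))))
  [14] S(S(S(S(S(S(add(SZ, add(add(Z, SZ), add(Z, Z)))))))))
  [15] S(S(S(S(S(S(S(add(Z, add(add(Z, SZ), add(Z, Z))))))))))
  [16] S(S(S(S(S(S(S(add(add(Z, SZ), add(Z, Z)))))))))
  [17] S(S(S(S(S(S(S(add(SZ, add(Z, Z)))))))))
  [18] S(S(S(S(S(S(S(S(add(Z, add(Z, Z))))))))))
  [19] S(S(S(S(S(S(S(S(add(Z, Z)))))))))
  [20] S^8(Z)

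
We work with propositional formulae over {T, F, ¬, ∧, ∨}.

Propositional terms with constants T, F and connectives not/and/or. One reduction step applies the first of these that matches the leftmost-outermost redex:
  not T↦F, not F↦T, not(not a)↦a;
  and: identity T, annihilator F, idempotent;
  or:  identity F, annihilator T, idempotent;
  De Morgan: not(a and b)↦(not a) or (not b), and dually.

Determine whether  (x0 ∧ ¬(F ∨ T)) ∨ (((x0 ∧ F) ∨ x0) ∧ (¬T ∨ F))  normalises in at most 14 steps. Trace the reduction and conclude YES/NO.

  start: (x0 ∧ ¬(F ∨ T)) ∨ (((x0 ∧ F) ∨ x0) ∧ (¬T ∨ F))
  [1] (x0 ∧ (¬F ∧ ¬T)) ∨ (((x0 ∧ F) ∨ x0) ∧ (¬T ∨ F))
  [2] (x0 ∧ (T ∧ ¬T)) ∨ (((x0 ∧ F) ∨ x0) ∧ (¬T ∨ F))
  [3] (x0 ∧ ¬T) ∨ (((x0 ∧ F) ∨ x0) ∧ (¬T ∨ F))
  [4] (x0 ∧ F) ∨ (((x0 ∧ F) ∨ x0) ∧ (¬T ∨ F))
  [5] F ∨ (((x0 ∧ F) ∨ x0) ∧ (¬T ∨ F))
  [6] ((x0 ∧ F) ∨ x0) ∧ (¬T ∨ F)
  [7] (F ∨ x0) ∧ (¬T ∨ F)
  [8] x0 ∧ (¬T ∨ F)
  [9] x0 ∧ ¬T
  [10] x0 ∧ F
  [11] F

Answer: YES — reaches normal form F in 11 ≤ 14 steps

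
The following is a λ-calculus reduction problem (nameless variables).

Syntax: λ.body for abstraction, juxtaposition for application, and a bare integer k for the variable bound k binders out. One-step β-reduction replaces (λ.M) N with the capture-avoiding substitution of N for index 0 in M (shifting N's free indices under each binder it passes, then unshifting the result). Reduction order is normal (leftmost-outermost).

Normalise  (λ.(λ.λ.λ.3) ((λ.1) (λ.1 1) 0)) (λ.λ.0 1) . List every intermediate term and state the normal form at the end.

  start: (λ.(λ.λ.λ.3) ((λ.1) (λ.1 1) 0)) (λ.λ.0 1)
  [1] (λ.λ.λ.λ.λ.0 1) ((λ.λ.λ.0 1) (λ.(λ.λ.0 1) (λ.λ.0 1)) (λ.λ.0 1))
  [2] λ.λ.λ.λ.0 1

Answer: normal form = λ.λ.λ.λ.0 1  (in 2 steps)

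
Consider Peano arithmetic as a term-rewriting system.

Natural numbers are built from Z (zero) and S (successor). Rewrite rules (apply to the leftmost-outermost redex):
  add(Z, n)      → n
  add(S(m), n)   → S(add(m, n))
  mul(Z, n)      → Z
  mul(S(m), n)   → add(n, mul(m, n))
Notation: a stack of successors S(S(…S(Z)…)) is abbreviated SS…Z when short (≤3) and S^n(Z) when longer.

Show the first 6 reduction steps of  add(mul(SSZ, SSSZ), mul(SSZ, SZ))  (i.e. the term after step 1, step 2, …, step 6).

  start: add(mul(SSZ, SSSZ), mul(SSZ, SZ))
  [1] add(add(SSSZ, mul(SZ, SSSZ)), mul(SSZ, SZ))
  [2] add(S(add(SSZ, mul(SZ, SSSZ))), mul(SSZ, SZ))
  [3] S(add(add(SSZ, mul(SZ, SSSZ)), mul(SSZ, SZ)))
  [4] S(add(S(add(SZ, mul(SZ, SSSZ))), mul(SSZ, SZ)))
  [5] S(S(add(add(SZ, mul(SZ, SSSZ)), mul(SSZ, SZ))))
  [6] S(S(add(S(add(Z, mul(SZ, SSSZ))), mul(SSZ, SZ))))

Answer: after 6 steps: S(S(add(S(add(Z, mul(SZ, SSSZ))), mul(SSZ, SZ))))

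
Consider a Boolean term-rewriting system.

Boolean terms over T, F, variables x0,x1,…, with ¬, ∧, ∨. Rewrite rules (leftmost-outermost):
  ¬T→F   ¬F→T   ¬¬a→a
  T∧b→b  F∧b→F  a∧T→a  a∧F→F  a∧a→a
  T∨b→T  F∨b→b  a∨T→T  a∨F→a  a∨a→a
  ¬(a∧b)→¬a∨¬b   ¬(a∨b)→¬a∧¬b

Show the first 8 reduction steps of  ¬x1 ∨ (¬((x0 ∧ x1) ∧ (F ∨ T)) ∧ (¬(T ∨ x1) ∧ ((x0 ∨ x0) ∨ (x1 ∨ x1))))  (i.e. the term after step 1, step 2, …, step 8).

  start: ¬x1 ∨ (¬((x0 ∧ x1) ∧ (F ∨ T)) ∧ (¬(T ∨ x1) ∧ ((x0 ∨ x0) ∨ (x1 ∨ x1))))
  step 1: ¬x1 ∨ ((¬(x0 ∧ x1) ∨ ¬(F ∨ T)) ∧ (¬(T ∨ x1) ∧ ((x0 ∨ x0) ∨ (x1 ∨ x1))))
  step 2: ¬x1 ∨ (((¬x0 ∨ ¬x1) ∨ ¬(F ∨ T)) ∧ (¬(T ∨ x1) ∧ ((x0 ∨ x0) ∨ (x1 ∨ x1))))
  step 3: ¬x1 ∨ (((¬x0 ∨ ¬x1) ∨ (¬F ∧ ¬T)) ∧ (¬(T ∨ x1) ∧ ((x0 ∨ x0) ∨ (x1 ∨ x1))))
  step 4: ¬x1 ∨ (((¬x0 ∨ ¬x1) ∨ (T ∧ ¬T)) ∧ (¬(T ∨ x1) ∧ ((x0 ∨ x0) ∨ (x1 ∨ x1))))
  step 5: ¬x1 ∨ (((¬x0 ∨ ¬x1) ∨ ¬T) ∧ (¬(T ∨ x1) ∧ ((x0 ∨ x0) ∨ (x1 ∨ x1))))
  step 6: ¬x1 ∨ (((¬x0 ∨ ¬x1) ∨ F) ∧ (¬(T ∨ x1) ∧ ((x0 ∨ x0) ∨ (x1 ∨ x1))))
  step 7: ¬x1 ∨ ((¬x0 ∨ ¬x1) ∧ (¬(T ∨ x1) ∧ ((x0 ∨ x0) ∨ (x1 ∨ x1))))
  step 8: ¬x1 ∨ ((¬x0 ∨ ¬x1) ∧ ((¬T ∧ ¬x1) ∧ ((x0 ∨ x0) ∨ (x1 ∨ x1))))

Answer: after 8 steps: ¬x1 ∨ ((¬x0 ∨ ¬x1) ∧ ((¬T ∧ ¬x1) ∧ ((x0 ∨ x0) ∨ (x1 ∨ x1))))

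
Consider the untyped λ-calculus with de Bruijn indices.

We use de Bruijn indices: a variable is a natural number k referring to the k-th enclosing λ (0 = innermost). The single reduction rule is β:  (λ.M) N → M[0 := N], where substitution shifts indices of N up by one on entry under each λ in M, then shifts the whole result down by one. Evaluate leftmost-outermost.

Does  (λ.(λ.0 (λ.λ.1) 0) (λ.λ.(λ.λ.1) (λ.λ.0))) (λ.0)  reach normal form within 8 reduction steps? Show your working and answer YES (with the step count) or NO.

Answer: YES — reaches normal form λ.λ.λ.0 in 5 ≤ 8 steps

Working:
  start: (λ.(λ.0 (λ.λ.1) 0) (λ.λ.(λ.λ.1) (λ.λ.0))) (λ.0)
  step 1: (λ.0 (λ.λ.1) 0) (λ.λ.(λ.λ.1) (λ.λ.0))
  step 2: (λ.λ.(λ.λ.1) (λ.λ.0)) (λ.λ.1) (λ.λ.(λ.λ.1) (λ.λ.0))
  step 3: (λ.(λ.λ.1) (λ.λ.0)) (λ.λ.(λ.λ.1) (λ.λ.0))
  step 4: (λ.λ.1) (λ.λ.0)
  step 5: λ.λ.λ.0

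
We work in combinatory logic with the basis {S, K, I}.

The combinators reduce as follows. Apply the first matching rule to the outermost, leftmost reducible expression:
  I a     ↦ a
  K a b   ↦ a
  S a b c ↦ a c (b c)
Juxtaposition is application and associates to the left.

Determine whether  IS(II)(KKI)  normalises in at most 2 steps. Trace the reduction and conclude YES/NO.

  start: IS(II)(KKI)
  →1  S(II)(KKI)
  →2  SI(KKI)

Answer: NO — after 2 steps the term is SI(KKI), not yet normal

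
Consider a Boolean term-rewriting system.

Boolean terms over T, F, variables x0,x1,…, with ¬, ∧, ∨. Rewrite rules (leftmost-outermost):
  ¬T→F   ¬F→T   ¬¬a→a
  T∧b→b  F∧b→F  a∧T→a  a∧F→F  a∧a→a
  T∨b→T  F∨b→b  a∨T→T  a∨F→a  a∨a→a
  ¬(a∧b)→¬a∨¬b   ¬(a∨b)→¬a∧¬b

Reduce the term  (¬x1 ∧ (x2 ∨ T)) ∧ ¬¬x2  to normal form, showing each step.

  start: (¬x1 ∧ (x2 ∨ T)) ∧ ¬¬x2
  step 1: (¬x1 ∧ T) ∧ ¬¬x2
  step 2: ¬x1 ∧ ¬¬x2
  step 3: ¬x1 ∧ x2

Answer: normal form = ¬x1 ∧ x2  (in 3 steps)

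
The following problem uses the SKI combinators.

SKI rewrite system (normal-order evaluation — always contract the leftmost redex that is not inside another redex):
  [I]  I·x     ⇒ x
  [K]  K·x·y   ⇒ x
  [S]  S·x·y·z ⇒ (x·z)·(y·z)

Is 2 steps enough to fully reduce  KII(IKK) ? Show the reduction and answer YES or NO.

Answer: NO — after 2 steps the term is IKK, not yet normal

Derivation:
  start: KII(IKK)
  [1] I(IKK)
  [2] IKK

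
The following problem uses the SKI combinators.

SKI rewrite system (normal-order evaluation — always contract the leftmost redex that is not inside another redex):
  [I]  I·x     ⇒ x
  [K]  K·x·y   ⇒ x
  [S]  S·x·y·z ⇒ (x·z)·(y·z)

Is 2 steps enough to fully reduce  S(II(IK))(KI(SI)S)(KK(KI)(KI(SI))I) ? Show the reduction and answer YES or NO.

  start: S(II(IK))(KI(SI)S)(KK(KI)(KI(SI))I)
  →1  II(IK)(KK(KI)(KI(SI))I)(KI(SI)S(KK(KI)(KI(SI))I))
  →2  I(IK)(KK(KI)(KI(SI))I)(KI(SI)S(KK(KI)(KI(SI))I))

Answer: NO — after 2 steps the term is I(IK)(KK(KI)(KI(SI))I)(KI(SI)S(KK(KI)(KI(SI))I)), not yet normal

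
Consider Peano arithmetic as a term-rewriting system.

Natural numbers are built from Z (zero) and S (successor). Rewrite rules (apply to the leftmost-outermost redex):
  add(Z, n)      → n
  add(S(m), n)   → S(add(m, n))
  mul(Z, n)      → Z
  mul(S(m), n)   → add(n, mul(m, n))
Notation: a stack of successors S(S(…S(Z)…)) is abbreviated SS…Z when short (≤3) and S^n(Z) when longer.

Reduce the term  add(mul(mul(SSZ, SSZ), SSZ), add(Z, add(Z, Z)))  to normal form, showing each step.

  start: add(mul(mul(SSZ, SSZ), SSZ), add(Z, add(Z, Z)))
  [1] add(mul(add(SSZ, mul(SZ, SSZ)), SSZ), add(Z, add(Z, Z)))
  [2] add(mul(S(add(SZ, mul(SZ, SSZ))), SSZ), add(Z, add(Z, Z)))
  [3] add(add(SSZ, mul(add(SZ, mul(SZ, SSZ)), SSZ)), add(Z, add(Z, Z)))
  [4] add(S(add(SZ, mul(add(SZ, mul(SZ, SSZ)), SSZ))), add(Z, add(Z, Z)))
  [5] S(add(add(SZ, mul(add(SZ, mul(SZ, SSZ)), SSZ)), add(Z, add(Z, Z))))
  [6] S(add(S(add(Z, mul(add(SZ, mul(SZ, SSZ)), SSZ))), add(Z, add(Z, Z))))
  [7] S(S(add(add(Z, mul(add(SZ, mul(SZ, SSZ)), SSZ)), add(Z, add(Z, Z)))))
  [8] S(S(add(mul(add(SZ, mul(SZ, SSZ)), SSZ), add(Z, add(Z, Z)))))
  [9] S(S(add(mul(S(add(Z, mul(SZ, SSZ))), SSZ), add(Z, add(Z, Z)))))
  [10] S(S(add(add(SSZ, mul(add(Z, mul(SZ, SSZ)), SSZ)), add(Z, add(Z, Z)))))
  [11] S(S(add(S(add(SZ, mul(add(Z, mul(SZ, SSZ)), SSZ))), add(Z, add(Z, Z)))))
  [12] S(S(S(add(add(SZ, mul(add(Z, mul(SZ, SSZ)), SSZ)), add(Z, add(Z, Z))))))
  [13] S(S(S(add(S(add(Z, mul(add(Z, mul(SZ, SSZ)), SSZ))), add(Z, add(Z, Z))))))
  [14] S(S(S(S(add(add(Z, mul(add(Z, mul(SZ, SSZ)), SSZ)), add(Z, add(Z, Z)))))))
  [15] S(S(S(S(add(mul(add(Z, mul(SZ, SSZ)), SSZ), add(Z, add(Z, Z)))))))
  [16] S(S(S(S(add(mul(mul(SZ, SSZ), SSZ), add(Z, add(Z, Z)))))))
  [17] S(S(S(S(add(mul(add(SSZ, mul(Z, SSZ)), SSZ), add(Z, add(Z, Z)))))))
  [18] S(S(S(S(add(mul(S(add(SZ, mul(Z, SSZ))), SSZ), add(Z, add(Z, Z)))))))
  [19] S(S(S(S(add(add(SSZ, mul(add(SZ, mul(Z, SSZ)), SSZ)), add(Z, add(Z, Z)))))))
  [20] S(S(S(S(add(S(add(SZ, mul(add(SZ, mul(Z, SSZ)), SSZ))), add(Z, add(Z, Z)))))))
  [21] S(S(S(S(S(add(add(SZ, mul(add(SZ, mul(Z, SSZ)), SSZ)), add(Z, add(Z, Z))))))))
  [22] S(S(S(S(S(add(S(add(Z, mul(add(SZ, mul(Z, SSZ)), SSZ))), add(Z, add(Z, Z))))))))
  [23] S(S(S(S(S(S(add(add(Z, mul(add(SZ, mul(Z, SSZ)), SSZ)), add(Z, add(Z, Z)))))))))
  [24] S(S(S(S(S(S(add(mul(add(SZ, mul(Z, SSZ)), SSZ), add(Z, add(Z, Z)))))))))
  [25] S(S(S(S(S(S(add(mul(S(add(Z, mul(Z, SSZ))), SSZ), add(Z, add(Z, Z)))))))))
  [26] S(S(S(S(S(S(add(add(SSZ, mul(add(Z, mul(Z, SSZ)), SSZ)), add(Z, add(Z, Z)))))))))
  [27] S(S(S(S(S(S(add(S(add(SZ, mul(add(Z, mul(Z, SSZ)), SSZ))), add(Z, add(Z, Z)))))))))
  [28] S(S(S(S(S(S(S(add(add(SZ, mul(add(Z, mul(Z, SSZ)), SSZ)), add(Z, add(Z, Z))))))))))
  [29] S(S(S(S(S(S(S(add(S(add(Z, mul(add(Z, mul(Z, SSZ)), SSZ))), add(Z, add(Z, Z))))))))))
  [30] S(S(S(S(S(S(S(S(add(add(Z, mul(add(Z, mul(Z, SSZ)), SSZ)), add(Z, add(Z, Z)))))))))))
  [31] S(S(S(S(S(S(S(S(add(mul(add(Z, mul(Z, SSZ)), SSZ), add(Z, add(Z, Z)))))))))))
  [32] S(S(S(S(S(S(S(S(add(mul(mul(Z, SSZ), SSZ), add(Z, add(Z, Z)))))))))))
  [33] S(S(S(S(S(S(S(S(add(mul(Z, SSZ), add(Z, add(Z, Z)))))))))))
  [34] S(S(S(S(S(S(S(S(add(Z, add(Z, add(Z, Z)))))))))))
  [35] S(S(S(S(S(S(S(S(add(Z, add(Z, Z))))))))))
  [36] S(S(S(S(S(S(S(S(add(Z, Z)))))))))
  [37] S^8(Z)

Answer: normal form = S^8(Z)  (in 37 steps)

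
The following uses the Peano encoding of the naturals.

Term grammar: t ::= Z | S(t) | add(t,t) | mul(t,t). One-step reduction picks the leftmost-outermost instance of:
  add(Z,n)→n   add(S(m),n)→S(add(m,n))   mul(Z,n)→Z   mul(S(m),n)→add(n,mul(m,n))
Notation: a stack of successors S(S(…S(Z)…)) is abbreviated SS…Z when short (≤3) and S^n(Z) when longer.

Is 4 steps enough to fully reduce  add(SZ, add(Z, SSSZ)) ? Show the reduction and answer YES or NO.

Answer: YES — reaches normal form S^4(Z) in 3 ≤ 4 steps

Derivation:
  start: add(SZ, add(Z, SSSZ))
  step 1: S(add(Z, add(Z, SSSZ)))
  step 2: S(add(Z, SSSZ))
  step 3: S^4(Z)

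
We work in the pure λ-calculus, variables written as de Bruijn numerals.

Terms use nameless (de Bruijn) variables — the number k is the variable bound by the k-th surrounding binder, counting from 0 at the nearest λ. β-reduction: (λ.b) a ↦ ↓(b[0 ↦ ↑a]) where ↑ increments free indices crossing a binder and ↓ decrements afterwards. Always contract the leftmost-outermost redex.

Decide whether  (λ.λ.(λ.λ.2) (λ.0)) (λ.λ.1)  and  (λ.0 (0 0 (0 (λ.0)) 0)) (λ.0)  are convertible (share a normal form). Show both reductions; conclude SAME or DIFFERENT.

Term A:
  start: (λ.λ.(λ.λ.2) (λ.0)) (λ.λ.1)
  →1  λ.(λ.λ.2) (λ.0)
  →2  λ.λ.1

Term B:
  start: (λ.0 (0 0 (0 (λ.0)) 0)) (λ.0)
  →1  (λ.0) ((λ.0) (λ.0) ((λ.0) (λ.0)) (λ.0))
  →2  (λ.0) (λ.0) ((λ.0) (λ.0)) (λ.0)
  →3  (λ.0) ((λ.0) (λ.0)) (λ.0)
  →4  (λ.0) (λ.0) (λ.0)
  →5  (λ.0) (λ.0)
  →6  λ.0

Answer: DIFFERENT — A ⇓ λ.λ.1, B ⇓ λ.0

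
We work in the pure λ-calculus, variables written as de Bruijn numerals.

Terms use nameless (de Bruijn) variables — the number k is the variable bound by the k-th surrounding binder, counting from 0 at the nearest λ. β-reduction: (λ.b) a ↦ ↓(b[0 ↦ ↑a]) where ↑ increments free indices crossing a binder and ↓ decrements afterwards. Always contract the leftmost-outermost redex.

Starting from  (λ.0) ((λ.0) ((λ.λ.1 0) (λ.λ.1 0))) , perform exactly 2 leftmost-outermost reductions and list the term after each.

Answer: after 2 steps: (λ.λ.1 0) (λ.λ.1 0)

Reduction:
  start: (λ.0) ((λ.0) ((λ.λ.1 0) (λ.λ.1 0)))
  step 1: (λ.0) ((λ.λ.1 0) (λ.λ.1 0))
  step 2: (λ.λ.1 0) (λ.λ.1 0)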